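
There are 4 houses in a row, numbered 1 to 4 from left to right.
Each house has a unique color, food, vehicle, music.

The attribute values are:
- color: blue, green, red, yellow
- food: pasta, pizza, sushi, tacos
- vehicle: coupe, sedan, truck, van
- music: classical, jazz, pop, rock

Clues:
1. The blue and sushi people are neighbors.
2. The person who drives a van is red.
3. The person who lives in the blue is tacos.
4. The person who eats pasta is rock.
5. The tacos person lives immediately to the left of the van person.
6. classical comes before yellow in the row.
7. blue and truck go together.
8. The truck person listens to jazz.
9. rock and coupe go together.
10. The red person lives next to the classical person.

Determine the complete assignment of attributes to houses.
Solution:

House | Color | Food | Vehicle | Music
--------------------------------------
  1   | blue | tacos | truck | jazz
  2   | red | sushi | van | pop
  3   | green | pizza | sedan | classical
  4   | yellow | pasta | coupe | rock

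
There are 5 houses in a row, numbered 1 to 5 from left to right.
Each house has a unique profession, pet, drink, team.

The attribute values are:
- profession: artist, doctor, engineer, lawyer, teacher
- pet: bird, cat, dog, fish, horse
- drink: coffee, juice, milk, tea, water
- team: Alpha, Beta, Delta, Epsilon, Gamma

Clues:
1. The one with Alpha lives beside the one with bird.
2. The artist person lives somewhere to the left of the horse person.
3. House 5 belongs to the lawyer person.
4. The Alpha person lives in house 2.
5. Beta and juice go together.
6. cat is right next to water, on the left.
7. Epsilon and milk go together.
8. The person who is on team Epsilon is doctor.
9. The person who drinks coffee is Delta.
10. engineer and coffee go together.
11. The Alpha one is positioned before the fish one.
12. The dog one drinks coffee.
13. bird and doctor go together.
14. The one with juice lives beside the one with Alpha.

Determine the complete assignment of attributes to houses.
Solution:

House | Profession | Pet | Drink | Team
---------------------------------------
  1   | artist | cat | juice | Beta
  2   | teacher | horse | water | Alpha
  3   | doctor | bird | milk | Epsilon
  4   | engineer | dog | coffee | Delta
  5   | lawyer | fish | tea | Gamma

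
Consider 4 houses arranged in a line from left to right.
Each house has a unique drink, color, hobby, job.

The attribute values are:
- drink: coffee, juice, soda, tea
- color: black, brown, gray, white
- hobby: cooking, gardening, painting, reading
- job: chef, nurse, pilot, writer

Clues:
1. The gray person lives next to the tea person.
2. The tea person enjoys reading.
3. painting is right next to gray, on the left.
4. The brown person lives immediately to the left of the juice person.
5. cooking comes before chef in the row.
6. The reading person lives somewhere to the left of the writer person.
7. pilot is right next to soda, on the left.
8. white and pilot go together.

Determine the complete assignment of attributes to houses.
Solution:

House | Drink | Color | Hobby | Job
-----------------------------------
  1   | coffee | white | painting | pilot
  2   | soda | gray | cooking | nurse
  3   | tea | brown | reading | chef
  4   | juice | black | gardening | writer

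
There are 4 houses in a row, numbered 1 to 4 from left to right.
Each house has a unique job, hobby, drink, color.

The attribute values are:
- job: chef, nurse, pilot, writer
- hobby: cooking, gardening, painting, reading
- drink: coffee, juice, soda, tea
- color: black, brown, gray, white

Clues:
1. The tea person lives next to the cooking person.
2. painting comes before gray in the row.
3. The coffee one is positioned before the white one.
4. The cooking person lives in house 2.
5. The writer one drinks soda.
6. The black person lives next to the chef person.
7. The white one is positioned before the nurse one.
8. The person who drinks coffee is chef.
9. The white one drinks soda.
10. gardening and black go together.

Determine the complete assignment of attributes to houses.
Solution:

House | Job | Hobby | Drink | Color
-----------------------------------
  1   | pilot | gardening | tea | black
  2   | chef | cooking | coffee | brown
  3   | writer | painting | soda | white
  4   | nurse | reading | juice | gray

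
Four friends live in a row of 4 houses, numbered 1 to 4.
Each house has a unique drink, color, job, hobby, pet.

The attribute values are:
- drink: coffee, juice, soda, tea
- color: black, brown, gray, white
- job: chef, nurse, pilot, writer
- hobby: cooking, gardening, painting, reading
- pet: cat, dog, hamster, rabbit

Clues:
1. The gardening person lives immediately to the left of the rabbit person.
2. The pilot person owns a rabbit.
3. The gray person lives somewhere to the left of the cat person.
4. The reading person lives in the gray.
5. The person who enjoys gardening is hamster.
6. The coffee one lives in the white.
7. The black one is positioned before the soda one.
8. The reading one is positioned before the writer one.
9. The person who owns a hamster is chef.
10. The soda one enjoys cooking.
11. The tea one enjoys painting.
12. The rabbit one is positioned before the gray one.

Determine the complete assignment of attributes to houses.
Solution:

House | Drink | Color | Job | Hobby | Pet
-----------------------------------------
  1   | coffee | white | chef | gardening | hamster
  2   | tea | black | pilot | painting | rabbit
  3   | juice | gray | nurse | reading | dog
  4   | soda | brown | writer | cooking | cat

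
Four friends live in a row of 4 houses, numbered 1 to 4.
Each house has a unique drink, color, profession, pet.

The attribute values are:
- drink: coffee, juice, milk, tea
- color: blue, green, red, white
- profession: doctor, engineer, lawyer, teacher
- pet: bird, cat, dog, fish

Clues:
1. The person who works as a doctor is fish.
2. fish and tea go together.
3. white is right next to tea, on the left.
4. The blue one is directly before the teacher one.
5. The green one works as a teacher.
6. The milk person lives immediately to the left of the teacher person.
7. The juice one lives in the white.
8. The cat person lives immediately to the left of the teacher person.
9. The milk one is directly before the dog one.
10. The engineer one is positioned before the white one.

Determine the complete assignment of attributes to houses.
Solution:

House | Drink | Color | Profession | Pet
----------------------------------------
  1   | milk | blue | engineer | cat
  2   | coffee | green | teacher | dog
  3   | juice | white | lawyer | bird
  4   | tea | red | doctor | fish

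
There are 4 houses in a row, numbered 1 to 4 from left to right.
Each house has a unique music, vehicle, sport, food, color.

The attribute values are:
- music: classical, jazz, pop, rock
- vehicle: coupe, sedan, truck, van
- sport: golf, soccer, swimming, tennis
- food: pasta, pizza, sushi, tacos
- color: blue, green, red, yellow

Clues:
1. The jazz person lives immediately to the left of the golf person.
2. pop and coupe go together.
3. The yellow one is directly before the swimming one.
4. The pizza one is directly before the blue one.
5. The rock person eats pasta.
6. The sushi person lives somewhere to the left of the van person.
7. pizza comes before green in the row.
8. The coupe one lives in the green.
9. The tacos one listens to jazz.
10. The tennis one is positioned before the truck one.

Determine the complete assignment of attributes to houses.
Solution:

House | Music | Vehicle | Sport | Food | Color
----------------------------------------------
  1   | classical | sedan | tennis | pizza | yellow
  2   | jazz | truck | swimming | tacos | blue
  3   | pop | coupe | golf | sushi | green
  4   | rock | van | soccer | pasta | red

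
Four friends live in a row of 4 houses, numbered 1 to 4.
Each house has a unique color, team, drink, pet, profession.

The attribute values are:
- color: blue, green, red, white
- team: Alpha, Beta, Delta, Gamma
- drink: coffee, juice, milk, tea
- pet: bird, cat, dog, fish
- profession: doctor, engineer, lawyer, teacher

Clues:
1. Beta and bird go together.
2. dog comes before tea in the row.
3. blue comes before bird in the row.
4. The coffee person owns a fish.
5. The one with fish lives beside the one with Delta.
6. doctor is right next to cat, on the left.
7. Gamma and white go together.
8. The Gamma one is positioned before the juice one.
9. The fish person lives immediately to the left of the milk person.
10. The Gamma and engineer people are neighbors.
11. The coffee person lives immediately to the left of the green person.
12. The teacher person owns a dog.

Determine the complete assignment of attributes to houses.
Solution:

House | Color | Team | Drink | Pet | Profession
-----------------------------------------------
  1   | white | Gamma | coffee | fish | doctor
  2   | green | Delta | milk | cat | engineer
  3   | blue | Alpha | juice | dog | teacher
  4   | red | Beta | tea | bird | lawyer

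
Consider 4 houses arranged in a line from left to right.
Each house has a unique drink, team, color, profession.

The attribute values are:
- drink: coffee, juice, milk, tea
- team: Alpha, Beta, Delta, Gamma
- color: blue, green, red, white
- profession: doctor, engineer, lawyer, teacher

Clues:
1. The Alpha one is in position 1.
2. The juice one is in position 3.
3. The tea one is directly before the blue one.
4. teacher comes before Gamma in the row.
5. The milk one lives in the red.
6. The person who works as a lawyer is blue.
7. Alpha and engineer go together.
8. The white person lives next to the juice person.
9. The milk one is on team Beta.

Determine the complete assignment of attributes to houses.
Solution:

House | Drink | Team | Color | Profession
-----------------------------------------
  1   | coffee | Alpha | green | engineer
  2   | tea | Delta | white | teacher
  3   | juice | Gamma | blue | lawyer
  4   | milk | Beta | red | doctor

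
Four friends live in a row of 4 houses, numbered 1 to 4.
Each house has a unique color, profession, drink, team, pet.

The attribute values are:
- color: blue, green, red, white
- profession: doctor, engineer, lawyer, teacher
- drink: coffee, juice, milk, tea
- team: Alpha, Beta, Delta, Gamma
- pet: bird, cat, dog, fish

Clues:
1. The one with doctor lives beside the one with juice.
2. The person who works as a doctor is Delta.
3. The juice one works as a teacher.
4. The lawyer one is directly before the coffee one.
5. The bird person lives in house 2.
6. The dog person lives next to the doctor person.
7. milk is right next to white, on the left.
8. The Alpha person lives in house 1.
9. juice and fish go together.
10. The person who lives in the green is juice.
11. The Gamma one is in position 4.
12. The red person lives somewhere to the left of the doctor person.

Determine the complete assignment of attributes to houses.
Solution:

House | Color | Profession | Drink | Team | Pet
-----------------------------------------------
  1   | red | lawyer | milk | Alpha | dog
  2   | white | doctor | coffee | Delta | bird
  3   | green | teacher | juice | Beta | fish
  4   | blue | engineer | tea | Gamma | cat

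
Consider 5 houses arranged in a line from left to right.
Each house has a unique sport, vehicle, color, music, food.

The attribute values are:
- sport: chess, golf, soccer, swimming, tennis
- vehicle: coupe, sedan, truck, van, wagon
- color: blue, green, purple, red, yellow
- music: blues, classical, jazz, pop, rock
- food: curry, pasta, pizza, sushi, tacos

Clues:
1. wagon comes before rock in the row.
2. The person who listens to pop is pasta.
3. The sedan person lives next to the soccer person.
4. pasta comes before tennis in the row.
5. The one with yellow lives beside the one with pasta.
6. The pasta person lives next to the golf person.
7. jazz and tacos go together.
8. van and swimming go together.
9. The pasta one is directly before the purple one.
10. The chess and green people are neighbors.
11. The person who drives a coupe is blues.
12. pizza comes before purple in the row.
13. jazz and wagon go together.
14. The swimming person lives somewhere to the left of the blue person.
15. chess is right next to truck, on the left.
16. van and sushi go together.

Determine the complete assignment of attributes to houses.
Solution:

House | Sport | Vehicle | Color | Music | Food
----------------------------------------------
  1   | chess | sedan | yellow | classical | pizza
  2   | soccer | truck | green | pop | pasta
  3   | golf | wagon | purple | jazz | tacos
  4   | swimming | van | red | rock | sushi
  5   | tennis | coupe | blue | blues | curry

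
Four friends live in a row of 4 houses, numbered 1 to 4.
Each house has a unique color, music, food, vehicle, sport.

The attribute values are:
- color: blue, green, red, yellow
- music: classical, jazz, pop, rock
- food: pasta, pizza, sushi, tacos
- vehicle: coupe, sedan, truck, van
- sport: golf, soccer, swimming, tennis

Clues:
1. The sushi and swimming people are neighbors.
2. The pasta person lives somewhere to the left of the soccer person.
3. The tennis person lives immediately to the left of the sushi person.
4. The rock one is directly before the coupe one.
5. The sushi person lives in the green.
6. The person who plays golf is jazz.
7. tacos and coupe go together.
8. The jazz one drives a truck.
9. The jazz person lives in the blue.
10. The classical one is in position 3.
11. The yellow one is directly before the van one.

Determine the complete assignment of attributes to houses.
Solution:

House | Color | Music | Food | Vehicle | Sport
----------------------------------------------
  1   | yellow | pop | pasta | sedan | tennis
  2   | green | rock | sushi | van | soccer
  3   | red | classical | tacos | coupe | swimming
  4   | blue | jazz | pizza | truck | golf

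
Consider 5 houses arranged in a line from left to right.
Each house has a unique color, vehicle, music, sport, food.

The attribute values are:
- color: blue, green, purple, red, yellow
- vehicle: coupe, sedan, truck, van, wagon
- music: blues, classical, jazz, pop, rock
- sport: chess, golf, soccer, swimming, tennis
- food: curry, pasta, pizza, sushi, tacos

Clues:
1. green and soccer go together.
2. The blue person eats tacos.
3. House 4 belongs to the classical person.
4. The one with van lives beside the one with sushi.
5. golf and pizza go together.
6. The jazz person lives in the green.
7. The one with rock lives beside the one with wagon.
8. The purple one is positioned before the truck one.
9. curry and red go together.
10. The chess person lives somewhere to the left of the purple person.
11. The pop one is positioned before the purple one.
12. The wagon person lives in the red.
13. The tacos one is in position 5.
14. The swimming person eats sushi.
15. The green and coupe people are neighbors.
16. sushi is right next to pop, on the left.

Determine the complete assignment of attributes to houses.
Solution:

House | Color | Vehicle | Music | Sport | Food
----------------------------------------------
  1   | green | van | jazz | soccer | pasta
  2   | yellow | coupe | rock | swimming | sushi
  3   | red | wagon | pop | chess | curry
  4   | purple | sedan | classical | golf | pizza
  5   | blue | truck | blues | tennis | tacos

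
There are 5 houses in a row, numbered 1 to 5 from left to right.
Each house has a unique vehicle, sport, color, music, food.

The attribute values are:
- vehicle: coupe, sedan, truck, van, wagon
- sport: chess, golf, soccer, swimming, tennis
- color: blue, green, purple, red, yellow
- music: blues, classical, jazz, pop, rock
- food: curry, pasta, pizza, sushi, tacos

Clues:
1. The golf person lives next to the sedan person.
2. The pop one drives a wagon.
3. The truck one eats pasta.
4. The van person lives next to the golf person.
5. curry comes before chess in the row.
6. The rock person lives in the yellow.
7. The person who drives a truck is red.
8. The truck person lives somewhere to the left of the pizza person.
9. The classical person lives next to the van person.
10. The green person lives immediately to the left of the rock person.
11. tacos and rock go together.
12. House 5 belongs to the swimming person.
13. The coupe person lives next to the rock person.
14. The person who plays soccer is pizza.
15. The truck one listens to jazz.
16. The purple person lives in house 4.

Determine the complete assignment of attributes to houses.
Solution:

House | Vehicle | Sport | Color | Music | Food
----------------------------------------------
  1   | coupe | tennis | green | classical | curry
  2   | van | chess | yellow | rock | tacos
  3   | truck | golf | red | jazz | pasta
  4   | sedan | soccer | purple | blues | pizza
  5   | wagon | swimming | blue | pop | sushi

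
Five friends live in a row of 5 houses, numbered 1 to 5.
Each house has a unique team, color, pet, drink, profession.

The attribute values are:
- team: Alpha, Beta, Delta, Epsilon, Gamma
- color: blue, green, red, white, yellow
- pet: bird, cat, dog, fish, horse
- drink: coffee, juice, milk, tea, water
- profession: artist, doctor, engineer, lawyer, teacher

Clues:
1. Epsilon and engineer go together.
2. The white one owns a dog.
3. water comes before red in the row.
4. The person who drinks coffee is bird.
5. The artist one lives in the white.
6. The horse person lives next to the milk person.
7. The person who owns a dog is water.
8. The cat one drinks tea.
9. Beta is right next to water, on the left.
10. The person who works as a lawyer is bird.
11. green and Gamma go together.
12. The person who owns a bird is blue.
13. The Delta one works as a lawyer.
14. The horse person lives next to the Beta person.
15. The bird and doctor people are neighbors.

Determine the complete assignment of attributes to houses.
Solution:

House | Team | Color | Pet | Drink | Profession
-----------------------------------------------
  1   | Delta | blue | bird | coffee | lawyer
  2   | Gamma | green | horse | juice | doctor
  3   | Beta | yellow | fish | milk | teacher
  4   | Alpha | white | dog | water | artist
  5   | Epsilon | red | cat | tea | engineer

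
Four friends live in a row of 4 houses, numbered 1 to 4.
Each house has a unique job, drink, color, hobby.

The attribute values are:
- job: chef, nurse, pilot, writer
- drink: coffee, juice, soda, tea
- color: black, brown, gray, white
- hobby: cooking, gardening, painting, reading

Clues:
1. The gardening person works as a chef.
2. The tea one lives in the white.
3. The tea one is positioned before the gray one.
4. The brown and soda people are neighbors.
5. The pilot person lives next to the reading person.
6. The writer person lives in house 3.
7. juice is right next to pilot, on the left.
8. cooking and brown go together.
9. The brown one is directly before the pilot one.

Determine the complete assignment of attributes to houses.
Solution:

House | Job | Drink | Color | Hobby
-----------------------------------
  1   | nurse | juice | brown | cooking
  2   | pilot | soda | black | painting
  3   | writer | tea | white | reading
  4   | chef | coffee | gray | gardening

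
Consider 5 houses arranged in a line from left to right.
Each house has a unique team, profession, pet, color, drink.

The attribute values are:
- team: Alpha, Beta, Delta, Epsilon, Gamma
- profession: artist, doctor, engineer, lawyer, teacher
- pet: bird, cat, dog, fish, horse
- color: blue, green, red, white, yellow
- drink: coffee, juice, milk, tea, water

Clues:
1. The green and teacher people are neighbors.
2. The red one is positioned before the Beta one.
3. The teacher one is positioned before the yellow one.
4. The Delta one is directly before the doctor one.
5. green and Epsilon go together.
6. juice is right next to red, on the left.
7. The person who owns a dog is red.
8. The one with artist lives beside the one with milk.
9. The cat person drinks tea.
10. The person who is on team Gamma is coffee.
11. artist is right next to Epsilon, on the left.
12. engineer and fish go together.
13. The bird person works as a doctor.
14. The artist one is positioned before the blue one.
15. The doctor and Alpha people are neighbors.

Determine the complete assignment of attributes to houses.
Solution:

House | Team | Profession | Pet | Color | Drink
-----------------------------------------------
  1   | Delta | artist | cat | white | tea
  2   | Epsilon | doctor | bird | green | milk
  3   | Alpha | teacher | horse | blue | juice
  4   | Gamma | lawyer | dog | red | coffee
  5   | Beta | engineer | fish | yellow | water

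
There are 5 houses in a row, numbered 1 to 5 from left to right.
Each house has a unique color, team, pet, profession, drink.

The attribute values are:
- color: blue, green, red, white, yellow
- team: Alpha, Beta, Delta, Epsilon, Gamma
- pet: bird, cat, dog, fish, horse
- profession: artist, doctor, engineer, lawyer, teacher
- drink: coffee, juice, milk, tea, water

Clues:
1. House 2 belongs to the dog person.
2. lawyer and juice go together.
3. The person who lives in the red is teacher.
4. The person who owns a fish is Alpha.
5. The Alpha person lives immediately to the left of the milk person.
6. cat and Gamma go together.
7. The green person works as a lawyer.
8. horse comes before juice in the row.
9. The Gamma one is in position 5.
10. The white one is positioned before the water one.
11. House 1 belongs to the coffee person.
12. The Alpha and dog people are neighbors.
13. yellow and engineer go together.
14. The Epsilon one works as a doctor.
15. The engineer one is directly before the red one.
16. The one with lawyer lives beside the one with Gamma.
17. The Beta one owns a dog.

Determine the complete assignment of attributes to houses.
Solution:

House | Color | Team | Pet | Profession | Drink
-----------------------------------------------
  1   | yellow | Alpha | fish | engineer | coffee
  2   | red | Beta | dog | teacher | milk
  3   | white | Epsilon | horse | doctor | tea
  4   | green | Delta | bird | lawyer | juice
  5   | blue | Gamma | cat | artist | water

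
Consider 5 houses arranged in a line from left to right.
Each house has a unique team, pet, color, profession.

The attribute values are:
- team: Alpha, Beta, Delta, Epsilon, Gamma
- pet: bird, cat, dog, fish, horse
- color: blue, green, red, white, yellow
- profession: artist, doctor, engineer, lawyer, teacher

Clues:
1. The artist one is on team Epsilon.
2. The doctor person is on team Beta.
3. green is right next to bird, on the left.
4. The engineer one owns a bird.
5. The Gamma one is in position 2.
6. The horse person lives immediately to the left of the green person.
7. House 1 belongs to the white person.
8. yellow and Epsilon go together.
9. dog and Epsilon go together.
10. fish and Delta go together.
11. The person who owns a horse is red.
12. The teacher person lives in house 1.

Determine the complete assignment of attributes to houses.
Solution:

House | Team | Pet | Color | Profession
---------------------------------------
  1   | Delta | fish | white | teacher
  2   | Gamma | horse | red | lawyer
  3   | Beta | cat | green | doctor
  4   | Alpha | bird | blue | engineer
  5   | Epsilon | dog | yellow | artist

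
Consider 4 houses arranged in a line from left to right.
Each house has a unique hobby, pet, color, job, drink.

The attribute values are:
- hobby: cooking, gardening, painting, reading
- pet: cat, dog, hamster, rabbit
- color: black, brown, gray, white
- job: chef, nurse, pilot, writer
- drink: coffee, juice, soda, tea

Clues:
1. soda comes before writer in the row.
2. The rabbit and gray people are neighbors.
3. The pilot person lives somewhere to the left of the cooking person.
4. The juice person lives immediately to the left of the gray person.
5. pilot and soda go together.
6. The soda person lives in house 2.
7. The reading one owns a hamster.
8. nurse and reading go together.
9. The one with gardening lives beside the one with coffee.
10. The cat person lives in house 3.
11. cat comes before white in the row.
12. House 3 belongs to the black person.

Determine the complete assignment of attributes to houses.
Solution:

House | Hobby | Pet | Color | Job | Drink
-----------------------------------------
  1   | painting | rabbit | brown | chef | juice
  2   | gardening | dog | gray | pilot | soda
  3   | cooking | cat | black | writer | coffee
  4   | reading | hamster | white | nurse | tea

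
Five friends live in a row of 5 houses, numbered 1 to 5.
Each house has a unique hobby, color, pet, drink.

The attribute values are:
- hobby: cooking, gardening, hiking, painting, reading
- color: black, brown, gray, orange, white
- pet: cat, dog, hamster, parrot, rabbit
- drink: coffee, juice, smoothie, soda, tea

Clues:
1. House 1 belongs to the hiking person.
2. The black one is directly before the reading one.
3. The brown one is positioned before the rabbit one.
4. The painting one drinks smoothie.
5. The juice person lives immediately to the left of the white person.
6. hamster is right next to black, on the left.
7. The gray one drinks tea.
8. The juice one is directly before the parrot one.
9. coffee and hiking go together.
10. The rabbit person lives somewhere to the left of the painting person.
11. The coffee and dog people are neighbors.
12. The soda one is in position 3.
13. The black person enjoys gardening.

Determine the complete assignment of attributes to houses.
Solution:

House | Hobby | Color | Pet | Drink
-----------------------------------
  1   | hiking | brown | hamster | coffee
  2   | gardening | black | dog | juice
  3   | reading | white | parrot | soda
  4   | cooking | gray | rabbit | tea
  5   | painting | orange | cat | smoothie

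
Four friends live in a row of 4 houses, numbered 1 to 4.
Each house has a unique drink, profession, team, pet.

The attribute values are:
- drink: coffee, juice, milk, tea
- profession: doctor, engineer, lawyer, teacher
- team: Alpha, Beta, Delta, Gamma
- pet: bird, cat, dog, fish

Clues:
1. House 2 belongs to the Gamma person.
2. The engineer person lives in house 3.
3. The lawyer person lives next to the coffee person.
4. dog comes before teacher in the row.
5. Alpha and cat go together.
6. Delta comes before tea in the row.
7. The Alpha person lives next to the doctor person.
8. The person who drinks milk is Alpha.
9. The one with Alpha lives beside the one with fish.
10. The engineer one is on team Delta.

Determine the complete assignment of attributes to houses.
Solution:

House | Drink | Profession | Team | Pet
---------------------------------------
  1   | milk | lawyer | Alpha | cat
  2   | coffee | doctor | Gamma | fish
  3   | juice | engineer | Delta | dog
  4   | tea | teacher | Beta | bird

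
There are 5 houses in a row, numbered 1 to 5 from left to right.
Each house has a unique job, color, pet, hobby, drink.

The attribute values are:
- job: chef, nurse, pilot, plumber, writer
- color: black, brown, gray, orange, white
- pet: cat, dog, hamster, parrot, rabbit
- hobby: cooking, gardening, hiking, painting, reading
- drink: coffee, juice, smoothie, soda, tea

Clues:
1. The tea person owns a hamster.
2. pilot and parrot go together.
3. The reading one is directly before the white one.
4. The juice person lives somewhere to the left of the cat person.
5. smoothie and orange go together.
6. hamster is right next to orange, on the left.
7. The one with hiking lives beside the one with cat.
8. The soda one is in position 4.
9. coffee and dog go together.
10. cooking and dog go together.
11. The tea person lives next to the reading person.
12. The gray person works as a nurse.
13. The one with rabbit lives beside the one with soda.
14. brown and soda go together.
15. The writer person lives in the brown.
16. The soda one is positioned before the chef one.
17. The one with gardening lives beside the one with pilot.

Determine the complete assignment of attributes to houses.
Solution:

House | Job | Color | Pet | Hobby | Drink
-----------------------------------------
  1   | nurse | gray | hamster | gardening | tea
  2   | pilot | orange | parrot | reading | smoothie
  3   | plumber | white | rabbit | hiking | juice
  4   | writer | brown | cat | painting | soda
  5   | chef | black | dog | cooking | coffee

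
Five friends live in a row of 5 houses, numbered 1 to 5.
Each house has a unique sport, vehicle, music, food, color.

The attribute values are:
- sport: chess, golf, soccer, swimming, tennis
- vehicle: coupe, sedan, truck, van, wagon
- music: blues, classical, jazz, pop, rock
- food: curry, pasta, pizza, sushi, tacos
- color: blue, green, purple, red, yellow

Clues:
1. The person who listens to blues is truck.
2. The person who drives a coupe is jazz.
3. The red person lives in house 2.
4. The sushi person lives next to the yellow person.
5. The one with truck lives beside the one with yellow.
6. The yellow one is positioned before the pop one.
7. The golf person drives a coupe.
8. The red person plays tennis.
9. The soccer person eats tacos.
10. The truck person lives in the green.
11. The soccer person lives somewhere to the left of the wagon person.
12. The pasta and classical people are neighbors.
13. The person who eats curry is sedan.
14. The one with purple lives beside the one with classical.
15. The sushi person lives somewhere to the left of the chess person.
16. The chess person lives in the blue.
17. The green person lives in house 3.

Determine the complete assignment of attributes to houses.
Solution:

House | Sport | Vehicle | Music | Food | Color
----------------------------------------------
  1   | golf | coupe | jazz | pasta | purple
  2   | tennis | sedan | classical | curry | red
  3   | swimming | truck | blues | sushi | green
  4   | soccer | van | rock | tacos | yellow
  5   | chess | wagon | pop | pizza | blue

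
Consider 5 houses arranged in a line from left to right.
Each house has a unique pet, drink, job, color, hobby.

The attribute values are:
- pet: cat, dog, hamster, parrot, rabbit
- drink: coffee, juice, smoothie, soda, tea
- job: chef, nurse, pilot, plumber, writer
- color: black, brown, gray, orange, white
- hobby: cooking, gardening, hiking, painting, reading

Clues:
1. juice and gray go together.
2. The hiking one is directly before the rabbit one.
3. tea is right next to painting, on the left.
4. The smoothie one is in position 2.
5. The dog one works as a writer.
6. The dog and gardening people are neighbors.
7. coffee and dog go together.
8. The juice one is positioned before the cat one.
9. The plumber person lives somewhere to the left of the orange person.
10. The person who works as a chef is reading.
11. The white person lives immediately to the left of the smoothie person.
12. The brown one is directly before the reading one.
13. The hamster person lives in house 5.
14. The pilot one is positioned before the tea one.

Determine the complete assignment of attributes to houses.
Solution:

House | Pet | Drink | Job | Color | Hobby
-----------------------------------------
  1   | dog | coffee | writer | white | hiking
  2   | rabbit | smoothie | pilot | brown | gardening
  3   | parrot | juice | chef | gray | reading
  4   | cat | tea | plumber | black | cooking
  5   | hamster | soda | nurse | orange | painting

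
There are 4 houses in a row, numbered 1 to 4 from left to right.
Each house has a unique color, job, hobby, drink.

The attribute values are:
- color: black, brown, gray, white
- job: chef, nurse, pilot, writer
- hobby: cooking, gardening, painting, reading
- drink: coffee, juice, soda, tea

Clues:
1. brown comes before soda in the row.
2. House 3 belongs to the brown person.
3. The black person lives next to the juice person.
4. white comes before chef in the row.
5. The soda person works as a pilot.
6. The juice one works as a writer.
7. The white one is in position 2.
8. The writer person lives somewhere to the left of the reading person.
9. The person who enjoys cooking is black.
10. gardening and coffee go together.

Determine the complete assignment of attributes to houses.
Solution:

House | Color | Job | Hobby | Drink
-----------------------------------
  1   | black | nurse | cooking | tea
  2   | white | writer | painting | juice
  3   | brown | chef | gardening | coffee
  4   | gray | pilot | reading | soda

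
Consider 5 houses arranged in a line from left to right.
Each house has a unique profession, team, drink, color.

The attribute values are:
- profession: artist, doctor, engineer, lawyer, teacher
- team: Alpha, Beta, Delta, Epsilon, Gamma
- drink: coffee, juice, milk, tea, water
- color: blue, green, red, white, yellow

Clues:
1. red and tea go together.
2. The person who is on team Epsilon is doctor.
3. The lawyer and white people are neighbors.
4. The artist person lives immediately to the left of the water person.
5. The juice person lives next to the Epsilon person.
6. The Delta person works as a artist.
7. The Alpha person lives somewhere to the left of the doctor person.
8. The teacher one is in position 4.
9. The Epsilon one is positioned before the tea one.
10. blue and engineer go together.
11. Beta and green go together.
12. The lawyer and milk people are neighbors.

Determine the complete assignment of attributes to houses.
Solution:

House | Profession | Team | Drink | Color
-----------------------------------------
  1   | lawyer | Alpha | juice | yellow
  2   | doctor | Epsilon | milk | white
  3   | artist | Delta | tea | red
  4   | teacher | Beta | water | green
  5   | engineer | Gamma | coffee | blue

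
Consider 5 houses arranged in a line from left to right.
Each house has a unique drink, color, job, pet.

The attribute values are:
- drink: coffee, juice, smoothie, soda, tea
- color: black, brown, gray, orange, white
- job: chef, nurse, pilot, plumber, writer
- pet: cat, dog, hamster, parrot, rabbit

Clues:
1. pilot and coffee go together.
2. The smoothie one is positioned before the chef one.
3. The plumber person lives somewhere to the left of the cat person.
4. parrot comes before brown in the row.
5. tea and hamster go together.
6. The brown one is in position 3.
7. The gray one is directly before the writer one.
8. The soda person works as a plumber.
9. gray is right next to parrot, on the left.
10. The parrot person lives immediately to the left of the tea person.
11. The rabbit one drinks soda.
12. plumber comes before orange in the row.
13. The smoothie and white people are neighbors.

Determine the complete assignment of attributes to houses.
Solution:

House | Drink | Color | Job | Pet
---------------------------------
  1   | smoothie | gray | nurse | dog
  2   | juice | white | writer | parrot
  3   | tea | brown | chef | hamster
  4   | soda | black | plumber | rabbit
  5   | coffee | orange | pilot | cat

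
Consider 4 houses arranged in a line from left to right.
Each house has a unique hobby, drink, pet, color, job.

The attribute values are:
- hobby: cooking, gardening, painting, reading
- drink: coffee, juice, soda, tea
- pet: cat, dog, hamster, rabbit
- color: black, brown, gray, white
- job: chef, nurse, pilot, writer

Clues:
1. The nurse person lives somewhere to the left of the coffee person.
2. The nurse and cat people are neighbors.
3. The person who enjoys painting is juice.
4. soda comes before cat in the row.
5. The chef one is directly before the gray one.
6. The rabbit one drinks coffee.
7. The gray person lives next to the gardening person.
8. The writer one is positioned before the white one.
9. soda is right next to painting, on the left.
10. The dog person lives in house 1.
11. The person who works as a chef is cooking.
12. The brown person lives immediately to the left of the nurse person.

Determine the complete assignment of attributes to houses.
Solution:

House | Hobby | Drink | Pet | Color | Job
-----------------------------------------
  1   | cooking | soda | dog | brown | chef
  2   | painting | juice | hamster | gray | nurse
  3   | gardening | tea | cat | black | writer
  4   | reading | coffee | rabbit | white | pilot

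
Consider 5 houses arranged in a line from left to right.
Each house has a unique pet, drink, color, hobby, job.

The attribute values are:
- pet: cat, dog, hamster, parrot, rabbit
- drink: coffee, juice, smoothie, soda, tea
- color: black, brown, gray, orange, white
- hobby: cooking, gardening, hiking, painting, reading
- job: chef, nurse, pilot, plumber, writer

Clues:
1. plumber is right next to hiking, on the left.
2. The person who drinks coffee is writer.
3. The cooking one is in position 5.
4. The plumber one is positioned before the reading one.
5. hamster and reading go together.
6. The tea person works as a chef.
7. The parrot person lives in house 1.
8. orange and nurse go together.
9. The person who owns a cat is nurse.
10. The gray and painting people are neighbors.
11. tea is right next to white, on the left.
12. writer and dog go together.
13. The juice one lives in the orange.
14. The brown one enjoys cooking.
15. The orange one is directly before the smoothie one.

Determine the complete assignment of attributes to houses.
Solution:

House | Pet | Drink | Color | Hobby | Job
-----------------------------------------
  1   | parrot | tea | gray | gardening | chef
  2   | rabbit | soda | white | painting | plumber
  3   | cat | juice | orange | hiking | nurse
  4   | hamster | smoothie | black | reading | pilot
  5   | dog | coffee | brown | cooking | writer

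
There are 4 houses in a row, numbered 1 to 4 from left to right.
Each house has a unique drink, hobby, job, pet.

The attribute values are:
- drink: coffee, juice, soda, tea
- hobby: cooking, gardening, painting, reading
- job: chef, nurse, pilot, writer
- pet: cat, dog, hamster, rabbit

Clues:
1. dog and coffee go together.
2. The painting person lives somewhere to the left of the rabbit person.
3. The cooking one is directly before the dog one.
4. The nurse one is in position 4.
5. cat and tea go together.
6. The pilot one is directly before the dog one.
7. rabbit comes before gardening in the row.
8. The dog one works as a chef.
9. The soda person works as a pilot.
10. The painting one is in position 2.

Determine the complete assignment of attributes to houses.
Solution:

House | Drink | Hobby | Job | Pet
---------------------------------
  1   | soda | cooking | pilot | hamster
  2   | coffee | painting | chef | dog
  3   | juice | reading | writer | rabbit
  4   | tea | gardening | nurse | cat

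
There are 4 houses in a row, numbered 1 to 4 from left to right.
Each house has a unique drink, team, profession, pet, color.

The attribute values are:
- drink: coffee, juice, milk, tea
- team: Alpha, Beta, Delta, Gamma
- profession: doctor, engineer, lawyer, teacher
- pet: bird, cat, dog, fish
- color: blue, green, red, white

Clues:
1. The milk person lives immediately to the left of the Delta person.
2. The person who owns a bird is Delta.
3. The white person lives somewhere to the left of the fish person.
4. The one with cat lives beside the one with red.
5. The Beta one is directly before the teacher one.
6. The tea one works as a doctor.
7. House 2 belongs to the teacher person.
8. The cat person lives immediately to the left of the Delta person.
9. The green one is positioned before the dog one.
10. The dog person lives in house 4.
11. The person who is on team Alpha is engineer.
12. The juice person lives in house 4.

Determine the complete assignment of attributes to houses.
Solution:

House | Drink | Team | Profession | Pet | Color
-----------------------------------------------
  1   | milk | Beta | lawyer | cat | white
  2   | coffee | Delta | teacher | bird | red
  3   | tea | Gamma | doctor | fish | green
  4   | juice | Alpha | engineer | dog | blue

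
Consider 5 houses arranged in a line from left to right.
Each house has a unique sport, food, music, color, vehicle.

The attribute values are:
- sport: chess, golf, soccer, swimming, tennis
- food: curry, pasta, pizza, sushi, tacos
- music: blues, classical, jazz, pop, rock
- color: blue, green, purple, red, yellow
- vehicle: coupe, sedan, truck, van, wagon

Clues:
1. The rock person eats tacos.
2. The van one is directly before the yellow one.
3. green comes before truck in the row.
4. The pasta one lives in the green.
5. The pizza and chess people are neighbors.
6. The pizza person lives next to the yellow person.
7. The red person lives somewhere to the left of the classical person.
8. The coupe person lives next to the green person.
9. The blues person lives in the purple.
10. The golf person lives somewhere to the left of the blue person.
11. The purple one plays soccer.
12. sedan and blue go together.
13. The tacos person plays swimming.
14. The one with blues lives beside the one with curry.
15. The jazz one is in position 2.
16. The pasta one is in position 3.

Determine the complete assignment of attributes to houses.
Solution:

House | Sport | Food | Music | Color | Vehicle
----------------------------------------------
  1   | soccer | pizza | blues | purple | van
  2   | chess | curry | jazz | yellow | coupe
  3   | golf | pasta | pop | green | wagon
  4   | swimming | tacos | rock | red | truck
  5   | tennis | sushi | classical | blue | sedan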